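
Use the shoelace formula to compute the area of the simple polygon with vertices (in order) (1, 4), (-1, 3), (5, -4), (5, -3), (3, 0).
Area = 11

Shoelace formula: Area = (1/2) |Σ_i (x_i · y_{i+1} − x_{i+1} · y_i)| (indices mod n). Compute each cross term:
  (1)(3) − (-1)(4) = 7
  (-1)(-4) − (5)(3) = -11
  (5)(-3) − (5)(-4) = 5
  (5)(0) − (3)(-3) = 9
  (3)(4) − (1)(0) = 12
Sum = 22, so (signed) Area = 22/2 = 11, |Area| = 11.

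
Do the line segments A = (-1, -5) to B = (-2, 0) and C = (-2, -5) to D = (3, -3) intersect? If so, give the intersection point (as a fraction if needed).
Yes; intersection at (-29/27, -125/27) (t = 2/27 on AB, s = 5/27 on CD)

Parametrize AB as A + t(B − A) = (-1 + -1 t, -5 + 5 t) and CD as C + s(D − C) = (-2 + 5 s, -5 + 2 s). Solve the linear system for (t, s). Determinant = 27 ≠ 0, so a unique intersection of the containing lines exists. Solution: t = 2/27, s = 5/27 — both in [0, 1], so the segments cross. Intersection point: (-29/27, -125/27).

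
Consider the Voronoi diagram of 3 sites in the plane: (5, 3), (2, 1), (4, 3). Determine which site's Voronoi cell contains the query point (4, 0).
Nearest site = (2, 1)

The Voronoi cell of site s contains exactly those query points closer to s than to any other site. Compute squared distances from q = (4, 0) to each site:
  (2 − 4)² + (1 − 0)² = 5
  (4 − 4)² + (3 − 0)² = 9
  (5 − 4)² + (3 − 0)² = 10
Minimum is attained by (2, 1), so q lies in its Voronoi cell.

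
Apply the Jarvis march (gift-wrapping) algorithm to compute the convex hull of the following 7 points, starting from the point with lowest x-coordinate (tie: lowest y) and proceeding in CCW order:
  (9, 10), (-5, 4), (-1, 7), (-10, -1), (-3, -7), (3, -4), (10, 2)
Hull (CCW) = [(-10, -1), (-3, -7), (3, -4), (10, 2), (9, 10), (-1, 7), (-5, 4)]

Jarvis march: at each step, from the current hull vertex p, select the next vertex q as the point such that every other point lies strictly to the left of (or on) the directed line p → q. (Equivalently: for every other point r, the cross product (q − p) × (r − p) ≥ 0.)
Starting point (lowest x, tie lowest y): (-10, -1). Wrap until returning to start. Resulting hull: (-10, -1), (-3, -7), (3, -4), (10, 2), (9, 10), (-1, 7), (-5, 4).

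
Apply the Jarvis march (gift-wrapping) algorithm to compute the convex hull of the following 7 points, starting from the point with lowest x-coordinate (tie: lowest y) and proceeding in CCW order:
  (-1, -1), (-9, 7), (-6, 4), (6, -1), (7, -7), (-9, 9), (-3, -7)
Hull (CCW) = [(-9, 7), (-3, -7), (7, -7), (6, -1), (-9, 9)]

Jarvis march: at each step, from the current hull vertex p, select the next vertex q as the point such that every other point lies strictly to the left of (or on) the directed line p → q. (Equivalently: for every other point r, the cross product (q − p) × (r − p) ≥ 0.)
Starting point (lowest x, tie lowest y): (-9, 7). Wrap until returning to start. Resulting hull: (-9, 7), (-3, -7), (7, -7), (6, -1), (-9, 9).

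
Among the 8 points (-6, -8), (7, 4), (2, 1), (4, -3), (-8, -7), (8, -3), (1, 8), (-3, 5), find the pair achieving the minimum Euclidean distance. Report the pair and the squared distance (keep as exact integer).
Pair = ((-6, -8), (-8, -7)); squared distance = 5

Compute all C(8, 2) = 28 pairwise squared distances (x_i − x_j)² + (y_i − y_j)². The minimum is 5, attained by the pair ((-6, -8), (-8, -7)).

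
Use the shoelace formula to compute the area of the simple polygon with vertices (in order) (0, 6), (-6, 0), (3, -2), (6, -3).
Area = 87/2

Shoelace formula: Area = (1/2) |Σ_i (x_i · y_{i+1} − x_{i+1} · y_i)| (indices mod n). Compute each cross term:
  (0)(0) − (-6)(6) = 36
  (-6)(-2) − (3)(0) = 12
  (3)(-3) − (6)(-2) = 3
  (6)(6) − (0)(-3) = 36
Sum = 87, so (signed) Area = 87/2 = 87/2, |Area| = 87/2.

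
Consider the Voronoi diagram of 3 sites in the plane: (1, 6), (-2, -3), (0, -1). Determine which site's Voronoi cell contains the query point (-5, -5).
Nearest site = (-2, -3)

The Voronoi cell of site s contains exactly those query points closer to s than to any other site. Compute squared distances from q = (-5, -5) to each site:
  (-2 − -5)² + (-3 − -5)² = 13
  (0 − -5)² + (-1 − -5)² = 41
  (1 − -5)² + (6 − -5)² = 157
Minimum is attained by (-2, -3), so q lies in its Voronoi cell.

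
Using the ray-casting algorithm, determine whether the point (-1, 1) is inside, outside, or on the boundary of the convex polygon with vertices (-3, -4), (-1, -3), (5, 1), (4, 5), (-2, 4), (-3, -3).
The point (-1, 1) lies strictly inside the polygon

Cast a horizontal ray to the right from the query point and count how many polygon edges it crosses (each edge strictly once or zero times, handled with the usual half-open convention). 
Parity of crossings → odd ⇒ inside.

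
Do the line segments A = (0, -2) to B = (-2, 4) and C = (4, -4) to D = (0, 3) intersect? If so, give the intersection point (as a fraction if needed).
No (intersection of containing lines falls outside at least one segment)

Parametrize and solve: t = 2, s = 2. At least one of these is outside [0, 1], so the segments do not intersect.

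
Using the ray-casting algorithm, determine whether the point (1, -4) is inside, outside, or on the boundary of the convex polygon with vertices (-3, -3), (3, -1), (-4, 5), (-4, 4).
The point (1, -4) lies strictly outside the polygon

Cast a horizontal ray to the right from the query point and count how many polygon edges it crosses (each edge strictly once or zero times, handled with the usual half-open convention). 
Parity of crossings → even ⇒ outside.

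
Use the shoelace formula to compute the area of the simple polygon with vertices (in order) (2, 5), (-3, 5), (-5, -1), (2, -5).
Area = 50

Shoelace formula: Area = (1/2) |Σ_i (x_i · y_{i+1} − x_{i+1} · y_i)| (indices mod n). Compute each cross term:
  (2)(5) − (-3)(5) = 25
  (-3)(-1) − (-5)(5) = 28
  (-5)(-5) − (2)(-1) = 27
  (2)(5) − (2)(-5) = 20
Sum = 100, so (signed) Area = 100/2 = 50, |Area| = 50.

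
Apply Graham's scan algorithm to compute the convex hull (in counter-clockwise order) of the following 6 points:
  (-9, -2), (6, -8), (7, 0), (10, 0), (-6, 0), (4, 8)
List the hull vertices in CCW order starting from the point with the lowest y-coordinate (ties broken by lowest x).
Hull (CCW) = [(6, -8), (10, 0), (4, 8), (-9, -2)]

Graham scan procedure:
  1. Find the pivot p₀ = point with lowest y (tie → lowest x): (6, -8).
  2. Sort the remaining points by polar angle around p₀.
  3. Walk through sorted points, maintaining a stack; pop the top while the last three entries make a non-left turn (cross product ≤ 0).
  4. Final stack is the convex hull in CCW order: (6, -8), (10, 0), (4, 8), (-9, -2).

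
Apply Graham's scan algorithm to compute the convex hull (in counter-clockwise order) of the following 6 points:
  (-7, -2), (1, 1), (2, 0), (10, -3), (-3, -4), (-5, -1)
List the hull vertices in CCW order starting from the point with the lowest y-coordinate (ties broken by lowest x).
Hull (CCW) = [(-3, -4), (10, -3), (1, 1), (-5, -1), (-7, -2)]

Graham scan procedure:
  1. Find the pivot p₀ = point with lowest y (tie → lowest x): (-3, -4).
  2. Sort the remaining points by polar angle around p₀.
  3. Walk through sorted points, maintaining a stack; pop the top while the last three entries make a non-left turn (cross product ≤ 0).
  4. Final stack is the convex hull in CCW order: (-3, -4), (10, -3), (1, 1), (-5, -1), (-7, -2).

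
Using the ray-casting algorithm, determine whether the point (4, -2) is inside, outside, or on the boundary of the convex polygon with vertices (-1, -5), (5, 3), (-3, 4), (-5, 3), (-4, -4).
The point (4, -2) lies strictly outside the polygon

Cast a horizontal ray to the right from the query point and count how many polygon edges it crosses (each edge strictly once or zero times, handled with the usual half-open convention). 
Parity of crossings → even ⇒ outside.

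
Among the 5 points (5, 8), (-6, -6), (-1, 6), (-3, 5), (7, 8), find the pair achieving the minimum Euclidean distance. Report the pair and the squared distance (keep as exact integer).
Pair = ((5, 8), (7, 8)); squared distance = 4

Compute all C(5, 2) = 10 pairwise squared distances (x_i − x_j)² + (y_i − y_j)². The minimum is 4, attained by the pair ((5, 8), (7, 8)).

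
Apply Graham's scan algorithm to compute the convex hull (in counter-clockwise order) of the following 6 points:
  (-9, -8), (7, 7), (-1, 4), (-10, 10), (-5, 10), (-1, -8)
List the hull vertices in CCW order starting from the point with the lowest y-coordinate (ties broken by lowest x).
Hull (CCW) = [(-9, -8), (-1, -8), (7, 7), (-5, 10), (-10, 10)]

Graham scan procedure:
  1. Find the pivot p₀ = point with lowest y (tie → lowest x): (-9, -8).
  2. Sort the remaining points by polar angle around p₀.
  3. Walk through sorted points, maintaining a stack; pop the top while the last three entries make a non-left turn (cross product ≤ 0).
  4. Final stack is the convex hull in CCW order: (-9, -8), (-1, -8), (7, 7), (-5, 10), (-10, 10).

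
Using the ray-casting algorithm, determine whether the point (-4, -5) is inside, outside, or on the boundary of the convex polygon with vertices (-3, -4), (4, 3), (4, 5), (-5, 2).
The point (-4, -5) lies strictly outside the polygon

Cast a horizontal ray to the right from the query point and count how many polygon edges it crosses (each edge strictly once or zero times, handled with the usual half-open convention). 
Parity of crossings → even ⇒ outside.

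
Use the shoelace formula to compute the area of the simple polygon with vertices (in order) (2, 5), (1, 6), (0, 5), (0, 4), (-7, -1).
Area = 7/2

Shoelace formula: Area = (1/2) |Σ_i (x_i · y_{i+1} − x_{i+1} · y_i)| (indices mod n). Compute each cross term:
  (2)(6) − (1)(5) = 7
  (1)(5) − (0)(6) = 5
  (0)(4) − (0)(5) = 0
  (0)(-1) − (-7)(4) = 28
  (-7)(5) − (2)(-1) = -33
Sum = 7, so (signed) Area = 7/2 = 7/2, |Area| = 7/2.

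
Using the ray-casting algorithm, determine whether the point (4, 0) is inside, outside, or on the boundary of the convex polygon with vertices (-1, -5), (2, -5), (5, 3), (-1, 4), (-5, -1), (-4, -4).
The point (4, 0) lies strictly outside the polygon

Cast a horizontal ray to the right from the query point and count how many polygon edges it crosses (each edge strictly once or zero times, handled with the usual half-open convention). 
Parity of crossings → even ⇒ outside.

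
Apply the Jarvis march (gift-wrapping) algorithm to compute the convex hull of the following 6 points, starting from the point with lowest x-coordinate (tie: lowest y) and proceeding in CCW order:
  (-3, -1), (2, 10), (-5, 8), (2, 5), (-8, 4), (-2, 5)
Hull (CCW) = [(-8, 4), (-3, -1), (2, 5), (2, 10), (-5, 8)]

Jarvis march: at each step, from the current hull vertex p, select the next vertex q as the point such that every other point lies strictly to the left of (or on) the directed line p → q. (Equivalently: for every other point r, the cross product (q − p) × (r − p) ≥ 0.)
Starting point (lowest x, tie lowest y): (-8, 4). Wrap until returning to start. Resulting hull: (-8, 4), (-3, -1), (2, 5), (2, 10), (-5, 8).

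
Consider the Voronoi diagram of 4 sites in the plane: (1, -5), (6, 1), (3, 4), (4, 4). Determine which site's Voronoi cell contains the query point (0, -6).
Nearest site = (1, -5)

The Voronoi cell of site s contains exactly those query points closer to s than to any other site. Compute squared distances from q = (0, -6) to each site:
  (1 − 0)² + (-5 − -6)² = 2
  (6 − 0)² + (1 − -6)² = 85
  (3 − 0)² + (4 − -6)² = 109
  (4 − 0)² + (4 − -6)² = 116
Minimum is attained by (1, -5), so q lies in its Voronoi cell.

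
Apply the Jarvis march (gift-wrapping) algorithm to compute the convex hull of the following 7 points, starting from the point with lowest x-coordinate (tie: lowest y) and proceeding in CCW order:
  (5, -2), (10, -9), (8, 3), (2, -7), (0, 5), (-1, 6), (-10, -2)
Hull (CCW) = [(-10, -2), (2, -7), (10, -9), (8, 3), (-1, 6)]

Jarvis march: at each step, from the current hull vertex p, select the next vertex q as the point such that every other point lies strictly to the left of (or on) the directed line p → q. (Equivalently: for every other point r, the cross product (q − p) × (r − p) ≥ 0.)
Starting point (lowest x, tie lowest y): (-10, -2). Wrap until returning to start. Resulting hull: (-10, -2), (2, -7), (10, -9), (8, 3), (-1, 6).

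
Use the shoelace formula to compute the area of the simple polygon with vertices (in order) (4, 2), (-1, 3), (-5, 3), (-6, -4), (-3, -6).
Area = 53

Shoelace formula: Area = (1/2) |Σ_i (x_i · y_{i+1} − x_{i+1} · y_i)| (indices mod n). Compute each cross term:
  (4)(3) − (-1)(2) = 14
  (-1)(3) − (-5)(3) = 12
  (-5)(-4) − (-6)(3) = 38
  (-6)(-6) − (-3)(-4) = 24
  (-3)(2) − (4)(-6) = 18
Sum = 106, so (signed) Area = 106/2 = 53, |Area| = 53.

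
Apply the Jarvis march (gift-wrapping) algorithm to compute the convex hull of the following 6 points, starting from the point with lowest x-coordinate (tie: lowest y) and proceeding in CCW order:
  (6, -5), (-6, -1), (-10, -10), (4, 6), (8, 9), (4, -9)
Hull (CCW) = [(-10, -10), (4, -9), (6, -5), (8, 9), (-6, -1)]

Jarvis march: at each step, from the current hull vertex p, select the next vertex q as the point such that every other point lies strictly to the left of (or on) the directed line p → q. (Equivalently: for every other point r, the cross product (q − p) × (r − p) ≥ 0.)
Starting point (lowest x, tie lowest y): (-10, -10). Wrap until returning to start. Resulting hull: (-10, -10), (4, -9), (6, -5), (8, 9), (-6, -1).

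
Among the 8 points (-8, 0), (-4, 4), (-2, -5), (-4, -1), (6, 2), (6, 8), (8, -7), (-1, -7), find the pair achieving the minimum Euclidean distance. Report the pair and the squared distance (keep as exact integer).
Pair = ((-2, -5), (-1, -7)); squared distance = 5

Compute all C(8, 2) = 28 pairwise squared distances (x_i − x_j)² + (y_i − y_j)². The minimum is 5, attained by the pair ((-2, -5), (-1, -7)).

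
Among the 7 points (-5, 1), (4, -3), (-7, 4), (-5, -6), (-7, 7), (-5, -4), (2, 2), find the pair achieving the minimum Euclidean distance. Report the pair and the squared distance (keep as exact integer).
Pair = ((-5, -6), (-5, -4)); squared distance = 4

Compute all C(7, 2) = 21 pairwise squared distances (x_i − x_j)² + (y_i − y_j)². The minimum is 4, attained by the pair ((-5, -6), (-5, -4)).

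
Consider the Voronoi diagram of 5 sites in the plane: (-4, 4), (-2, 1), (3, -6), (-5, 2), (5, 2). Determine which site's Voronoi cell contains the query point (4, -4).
Nearest site = (3, -6)

The Voronoi cell of site s contains exactly those query points closer to s than to any other site. Compute squared distances from q = (4, -4) to each site:
  (3 − 4)² + (-6 − -4)² = 5
  (5 − 4)² + (2 − -4)² = 37
  (-2 − 4)² + (1 − -4)² = 61
  (-5 − 4)² + (2 − -4)² = 117
  (-4 − 4)² + (4 − -4)² = 128
Minimum is attained by (3, -6), so q lies in its Voronoi cell.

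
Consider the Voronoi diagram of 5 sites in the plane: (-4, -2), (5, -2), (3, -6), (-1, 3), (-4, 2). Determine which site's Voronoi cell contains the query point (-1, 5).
Nearest site = (-1, 3)

The Voronoi cell of site s contains exactly those query points closer to s than to any other site. Compute squared distances from q = (-1, 5) to each site:
  (-1 − -1)² + (3 − 5)² = 4
  (-4 − -1)² + (2 − 5)² = 18
  (-4 − -1)² + (-2 − 5)² = 58
  (5 − -1)² + (-2 − 5)² = 85
  (3 − -1)² + (-6 − 5)² = 137
Minimum is attained by (-1, 3), so q lies in its Voronoi cell.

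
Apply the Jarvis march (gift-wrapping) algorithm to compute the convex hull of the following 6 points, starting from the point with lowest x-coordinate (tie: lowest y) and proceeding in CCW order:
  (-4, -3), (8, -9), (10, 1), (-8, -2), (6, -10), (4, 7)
Hull (CCW) = [(-8, -2), (6, -10), (8, -9), (10, 1), (4, 7)]

Jarvis march: at each step, from the current hull vertex p, select the next vertex q as the point such that every other point lies strictly to the left of (or on) the directed line p → q. (Equivalently: for every other point r, the cross product (q − p) × (r − p) ≥ 0.)
Starting point (lowest x, tie lowest y): (-8, -2). Wrap until returning to start. Resulting hull: (-8, -2), (6, -10), (8, -9), (10, 1), (4, 7).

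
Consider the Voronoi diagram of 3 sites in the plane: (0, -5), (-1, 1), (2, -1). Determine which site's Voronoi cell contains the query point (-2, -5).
Nearest site = (0, -5)

The Voronoi cell of site s contains exactly those query points closer to s than to any other site. Compute squared distances from q = (-2, -5) to each site:
  (0 − -2)² + (-5 − -5)² = 4
  (2 − -2)² + (-1 − -5)² = 32
  (-1 − -2)² + (1 − -5)² = 37
Minimum is attained by (0, -5), so q lies in its Voronoi cell.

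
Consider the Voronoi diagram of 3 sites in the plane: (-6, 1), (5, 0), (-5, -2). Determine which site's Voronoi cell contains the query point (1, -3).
Nearest site = (5, 0)

The Voronoi cell of site s contains exactly those query points closer to s than to any other site. Compute squared distances from q = (1, -3) to each site:
  (5 − 1)² + (0 − -3)² = 25
  (-5 − 1)² + (-2 − -3)² = 37
  (-6 − 1)² + (1 − -3)² = 65
Minimum is attained by (5, 0), so q lies in its Voronoi cell.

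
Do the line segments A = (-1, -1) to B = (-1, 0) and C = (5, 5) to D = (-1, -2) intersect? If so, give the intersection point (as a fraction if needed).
No (intersection of containing lines falls outside at least one segment)

Parametrize and solve: t = -1, s = 1. At least one of these is outside [0, 1], so the segments do not intersect.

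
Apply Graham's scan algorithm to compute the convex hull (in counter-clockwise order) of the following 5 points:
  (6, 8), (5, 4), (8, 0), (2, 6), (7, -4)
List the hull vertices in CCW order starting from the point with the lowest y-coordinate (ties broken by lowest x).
Hull (CCW) = [(7, -4), (8, 0), (6, 8), (2, 6)]

Graham scan procedure:
  1. Find the pivot p₀ = point with lowest y (tie → lowest x): (7, -4).
  2. Sort the remaining points by polar angle around p₀.
  3. Walk through sorted points, maintaining a stack; pop the top while the last three entries make a non-left turn (cross product ≤ 0).
  4. Final stack is the convex hull in CCW order: (7, -4), (8, 0), (6, 8), (2, 6).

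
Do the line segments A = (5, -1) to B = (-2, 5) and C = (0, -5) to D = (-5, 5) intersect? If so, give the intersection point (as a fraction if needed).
No (intersection of containing lines falls outside at least one segment)

Parametrize and solve: t = 7/4, s = 29/20. At least one of these is outside [0, 1], so the segments do not intersect.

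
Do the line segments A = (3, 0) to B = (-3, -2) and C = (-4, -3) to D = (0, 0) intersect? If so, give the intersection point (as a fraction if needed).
Yes; intersection at (-12/5, -9/5) (t = 9/10 on AB, s = 2/5 on CD)

Parametrize AB as A + t(B − A) = (3 + -6 t, 0 + -2 t) and CD as C + s(D − C) = (-4 + 4 s, -3 + 3 s). Solve the linear system for (t, s). Determinant = 10 ≠ 0, so a unique intersection of the containing lines exists. Solution: t = 9/10, s = 2/5 — both in [0, 1], so the segments cross. Intersection point: (-12/5, -9/5).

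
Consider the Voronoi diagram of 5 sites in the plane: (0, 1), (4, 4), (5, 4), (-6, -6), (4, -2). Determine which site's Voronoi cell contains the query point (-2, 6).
Nearest site = (0, 1)

The Voronoi cell of site s contains exactly those query points closer to s than to any other site. Compute squared distances from q = (-2, 6) to each site:
  (0 − -2)² + (1 − 6)² = 29
  (4 − -2)² + (4 − 6)² = 40
  (5 − -2)² + (4 − 6)² = 53
  (4 − -2)² + (-2 − 6)² = 100
  (-6 − -2)² + (-6 − 6)² = 160
Minimum is attained by (0, 1), so q lies in its Voronoi cell.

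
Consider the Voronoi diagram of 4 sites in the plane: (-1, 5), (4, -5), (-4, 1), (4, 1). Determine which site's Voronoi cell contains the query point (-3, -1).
Nearest site = (-4, 1)

The Voronoi cell of site s contains exactly those query points closer to s than to any other site. Compute squared distances from q = (-3, -1) to each site:
  (-4 − -3)² + (1 − -1)² = 5
  (-1 − -3)² + (5 − -1)² = 40
  (4 − -3)² + (1 − -1)² = 53
  (4 − -3)² + (-5 − -1)² = 65
Minimum is attained by (-4, 1), so q lies in its Voronoi cell.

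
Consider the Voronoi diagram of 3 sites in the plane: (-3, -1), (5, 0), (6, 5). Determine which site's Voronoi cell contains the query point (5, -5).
Nearest site = (5, 0)

The Voronoi cell of site s contains exactly those query points closer to s than to any other site. Compute squared distances from q = (5, -5) to each site:
  (5 − 5)² + (0 − -5)² = 25
  (-3 − 5)² + (-1 − -5)² = 80
  (6 − 5)² + (5 − -5)² = 101
Minimum is attained by (5, 0), so q lies in its Voronoi cell.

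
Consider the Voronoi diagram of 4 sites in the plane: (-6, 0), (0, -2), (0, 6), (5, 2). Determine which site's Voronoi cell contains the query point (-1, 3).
Nearest site = (0, 6)

The Voronoi cell of site s contains exactly those query points closer to s than to any other site. Compute squared distances from q = (-1, 3) to each site:
  (0 − -1)² + (6 − 3)² = 10
  (0 − -1)² + (-2 − 3)² = 26
  (-6 − -1)² + (0 − 3)² = 34
  (5 − -1)² + (2 − 3)² = 37
Minimum is attained by (0, 6), so q lies in its Voronoi cell.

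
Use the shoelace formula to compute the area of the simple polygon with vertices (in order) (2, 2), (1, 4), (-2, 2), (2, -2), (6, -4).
Area = 20

Shoelace formula: Area = (1/2) |Σ_i (x_i · y_{i+1} − x_{i+1} · y_i)| (indices mod n). Compute each cross term:
  (2)(4) − (1)(2) = 6
  (1)(2) − (-2)(4) = 10
  (-2)(-2) − (2)(2) = 0
  (2)(-4) − (6)(-2) = 4
  (6)(2) − (2)(-4) = 20
Sum = 40, so (signed) Area = 40/2 = 20, |Area| = 20.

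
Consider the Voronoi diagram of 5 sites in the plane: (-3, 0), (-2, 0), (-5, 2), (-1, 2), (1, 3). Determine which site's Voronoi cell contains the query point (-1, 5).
Nearest site = (1, 3)

The Voronoi cell of site s contains exactly those query points closer to s than to any other site. Compute squared distances from q = (-1, 5) to each site:
  (1 − -1)² + (3 − 5)² = 8
  (-1 − -1)² + (2 − 5)² = 9
  (-5 − -1)² + (2 − 5)² = 25
  (-2 − -1)² + (0 − 5)² = 26
  (-3 − -1)² + (0 − 5)² = 29
Minimum is attained by (1, 3), so q lies in its Voronoi cell.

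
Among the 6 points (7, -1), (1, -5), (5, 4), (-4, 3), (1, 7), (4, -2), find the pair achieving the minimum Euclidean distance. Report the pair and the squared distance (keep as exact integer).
Pair = ((7, -1), (4, -2)); squared distance = 10

Compute all C(6, 2) = 15 pairwise squared distances (x_i − x_j)² + (y_i − y_j)². The minimum is 10, attained by the pair ((7, -1), (4, -2)).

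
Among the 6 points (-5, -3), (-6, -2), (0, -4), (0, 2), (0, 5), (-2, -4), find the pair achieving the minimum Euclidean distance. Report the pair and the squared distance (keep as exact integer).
Pair = ((-5, -3), (-6, -2)); squared distance = 2

Compute all C(6, 2) = 15 pairwise squared distances (x_i − x_j)² + (y_i − y_j)². The minimum is 2, attained by the pair ((-5, -3), (-6, -2)).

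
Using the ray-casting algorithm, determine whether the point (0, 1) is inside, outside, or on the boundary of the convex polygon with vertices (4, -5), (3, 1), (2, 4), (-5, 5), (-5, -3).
The point (0, 1) lies strictly inside the polygon

Cast a horizontal ray to the right from the query point and count how many polygon edges it crosses (each edge strictly once or zero times, handled with the usual half-open convention). 
Parity of crossings → odd ⇒ inside.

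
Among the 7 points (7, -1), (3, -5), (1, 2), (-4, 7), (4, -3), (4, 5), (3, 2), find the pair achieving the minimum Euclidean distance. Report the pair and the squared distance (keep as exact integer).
Pair = ((1, 2), (3, 2)); squared distance = 4

Compute all C(7, 2) = 21 pairwise squared distances (x_i − x_j)² + (y_i − y_j)². The minimum is 4, attained by the pair ((1, 2), (3, 2)).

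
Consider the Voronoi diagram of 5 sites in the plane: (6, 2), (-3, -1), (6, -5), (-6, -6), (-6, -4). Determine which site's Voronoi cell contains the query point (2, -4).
Nearest site = (6, -5)

The Voronoi cell of site s contains exactly those query points closer to s than to any other site. Compute squared distances from q = (2, -4) to each site:
  (6 − 2)² + (-5 − -4)² = 17
  (-3 − 2)² + (-1 − -4)² = 34
  (6 − 2)² + (2 − -4)² = 52
  (-6 − 2)² + (-4 − -4)² = 64
  (-6 − 2)² + (-6 − -4)² = 68
Minimum is attained by (6, -5), so q lies in its Voronoi cell.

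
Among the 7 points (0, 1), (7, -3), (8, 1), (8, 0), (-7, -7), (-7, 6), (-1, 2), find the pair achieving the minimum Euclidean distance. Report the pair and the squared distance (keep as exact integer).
Pair = ((8, 1), (8, 0)); squared distance = 1

Compute all C(7, 2) = 21 pairwise squared distances (x_i − x_j)² + (y_i − y_j)². The minimum is 1, attained by the pair ((8, 1), (8, 0)).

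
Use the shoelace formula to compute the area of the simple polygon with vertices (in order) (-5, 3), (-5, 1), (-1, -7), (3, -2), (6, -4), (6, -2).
Area = 89/2

Shoelace formula: Area = (1/2) |Σ_i (x_i · y_{i+1} − x_{i+1} · y_i)| (indices mod n). Compute each cross term:
  (-5)(1) − (-5)(3) = 10
  (-5)(-7) − (-1)(1) = 36
  (-1)(-2) − (3)(-7) = 23
  (3)(-4) − (6)(-2) = 0
  (6)(-2) − (6)(-4) = 12
  (6)(3) − (-5)(-2) = 8
Sum = 89, so (signed) Area = 89/2 = 89/2, |Area| = 89/2.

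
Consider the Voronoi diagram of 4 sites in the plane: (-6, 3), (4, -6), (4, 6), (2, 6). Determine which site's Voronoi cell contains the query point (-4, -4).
Nearest site = (-6, 3)

The Voronoi cell of site s contains exactly those query points closer to s than to any other site. Compute squared distances from q = (-4, -4) to each site:
  (-6 − -4)² + (3 − -4)² = 53
  (4 − -4)² + (-6 − -4)² = 68
  (2 − -4)² + (6 − -4)² = 136
  (4 − -4)² + (6 − -4)² = 164
Minimum is attained by (-6, 3), so q lies in its Voronoi cell.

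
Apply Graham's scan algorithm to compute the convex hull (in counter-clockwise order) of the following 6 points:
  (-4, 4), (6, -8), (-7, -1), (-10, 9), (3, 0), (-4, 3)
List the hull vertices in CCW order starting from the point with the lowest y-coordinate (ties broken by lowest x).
Hull (CCW) = [(6, -8), (3, 0), (-10, 9), (-7, -1)]

Graham scan procedure:
  1. Find the pivot p₀ = point with lowest y (tie → lowest x): (6, -8).
  2. Sort the remaining points by polar angle around p₀.
  3. Walk through sorted points, maintaining a stack; pop the top while the last three entries make a non-left turn (cross product ≤ 0).
  4. Final stack is the convex hull in CCW order: (6, -8), (3, 0), (-10, 9), (-7, -1).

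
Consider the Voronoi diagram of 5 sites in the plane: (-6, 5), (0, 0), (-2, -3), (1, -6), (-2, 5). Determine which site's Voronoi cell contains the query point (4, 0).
Nearest site = (0, 0)

The Voronoi cell of site s contains exactly those query points closer to s than to any other site. Compute squared distances from q = (4, 0) to each site:
  (0 − 4)² + (0 − 0)² = 16
  (-2 − 4)² + (-3 − 0)² = 45
  (1 − 4)² + (-6 − 0)² = 45
  (-2 − 4)² + (5 − 0)² = 61
  (-6 − 4)² + (5 − 0)² = 125
Minimum is attained by (0, 0), so q lies in its Voronoi cell.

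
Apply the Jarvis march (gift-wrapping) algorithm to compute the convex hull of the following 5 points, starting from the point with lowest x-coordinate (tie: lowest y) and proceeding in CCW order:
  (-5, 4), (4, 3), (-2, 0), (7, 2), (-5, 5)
Hull (CCW) = [(-5, 4), (-2, 0), (7, 2), (4, 3), (-5, 5)]

Jarvis march: at each step, from the current hull vertex p, select the next vertex q as the point such that every other point lies strictly to the left of (or on) the directed line p → q. (Equivalently: for every other point r, the cross product (q − p) × (r − p) ≥ 0.)
Starting point (lowest x, tie lowest y): (-5, 4). Wrap until returning to start. Resulting hull: (-5, 4), (-2, 0), (7, 2), (4, 3), (-5, 5).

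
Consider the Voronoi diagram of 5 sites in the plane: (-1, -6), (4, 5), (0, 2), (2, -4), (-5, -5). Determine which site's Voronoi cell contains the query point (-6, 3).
Nearest site = (0, 2)

The Voronoi cell of site s contains exactly those query points closer to s than to any other site. Compute squared distances from q = (-6, 3) to each site:
  (0 − -6)² + (2 − 3)² = 37
  (-5 − -6)² + (-5 − 3)² = 65
  (4 − -6)² + (5 − 3)² = 104
  (-1 − -6)² + (-6 − 3)² = 106
  (2 − -6)² + (-4 − 3)² = 113
Minimum is attained by (0, 2), so q lies in its Voronoi cell.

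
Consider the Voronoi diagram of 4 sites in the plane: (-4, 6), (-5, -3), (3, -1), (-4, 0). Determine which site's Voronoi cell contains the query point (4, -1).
Nearest site = (3, -1)

The Voronoi cell of site s contains exactly those query points closer to s than to any other site. Compute squared distances from q = (4, -1) to each site:
  (3 − 4)² + (-1 − -1)² = 1
  (-4 − 4)² + (0 − -1)² = 65
  (-5 − 4)² + (-3 − -1)² = 85
  (-4 − 4)² + (6 − -1)² = 113
Minimum is attained by (3, -1), so q lies in its Voronoi cell.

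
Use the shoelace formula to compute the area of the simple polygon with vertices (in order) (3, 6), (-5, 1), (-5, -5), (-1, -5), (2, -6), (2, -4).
Area = 127/2

Shoelace formula: Area = (1/2) |Σ_i (x_i · y_{i+1} − x_{i+1} · y_i)| (indices mod n). Compute each cross term:
  (3)(1) − (-5)(6) = 33
  (-5)(-5) − (-5)(1) = 30
  (-5)(-5) − (-1)(-5) = 20
  (-1)(-6) − (2)(-5) = 16
  (2)(-4) − (2)(-6) = 4
  (2)(6) − (3)(-4) = 24
Sum = 127, so (signed) Area = 127/2 = 127/2, |Area| = 127/2.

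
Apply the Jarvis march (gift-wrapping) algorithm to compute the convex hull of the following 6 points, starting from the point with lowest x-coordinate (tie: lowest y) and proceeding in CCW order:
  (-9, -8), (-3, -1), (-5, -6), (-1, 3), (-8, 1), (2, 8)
Hull (CCW) = [(-9, -8), (-5, -6), (2, 8), (-8, 1)]

Jarvis march: at each step, from the current hull vertex p, select the next vertex q as the point such that every other point lies strictly to the left of (or on) the directed line p → q. (Equivalently: for every other point r, the cross product (q − p) × (r − p) ≥ 0.)
Starting point (lowest x, tie lowest y): (-9, -8). Wrap until returning to start. Resulting hull: (-9, -8), (-5, -6), (2, 8), (-8, 1).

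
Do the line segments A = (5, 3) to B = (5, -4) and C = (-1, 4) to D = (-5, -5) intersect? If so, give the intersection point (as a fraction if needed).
No (intersection of containing lines falls outside at least one segment)

Parametrize and solve: t = -29/14, s = -3/2. At least one of these is outside [0, 1], so the segments do not intersect.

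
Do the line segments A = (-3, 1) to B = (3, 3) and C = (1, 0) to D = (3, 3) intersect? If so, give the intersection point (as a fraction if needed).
Yes; intersection at (3, 3) (t = 1 on AB, s = 1 on CD)

Parametrize AB as A + t(B − A) = (-3 + 6 t, 1 + 2 t) and CD as C + s(D − C) = (1 + 2 s, 0 + 3 s). Solve the linear system for (t, s). Determinant = -14 ≠ 0, so a unique intersection of the containing lines exists. Solution: t = 1, s = 1 — both in [0, 1], so the segments cross. Intersection point: (3, 3).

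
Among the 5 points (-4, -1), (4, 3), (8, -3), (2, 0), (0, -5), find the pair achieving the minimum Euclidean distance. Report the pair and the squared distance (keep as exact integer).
Pair = ((4, 3), (2, 0)); squared distance = 13

Compute all C(5, 2) = 10 pairwise squared distances (x_i − x_j)² + (y_i − y_j)². The minimum is 13, attained by the pair ((4, 3), (2, 0)).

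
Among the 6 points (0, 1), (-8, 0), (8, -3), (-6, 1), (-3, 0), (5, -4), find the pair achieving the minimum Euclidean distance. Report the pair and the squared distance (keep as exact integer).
Pair = ((-8, 0), (-6, 1)); squared distance = 5

Compute all C(6, 2) = 15 pairwise squared distances (x_i − x_j)² + (y_i − y_j)². The minimum is 5, attained by the pair ((-8, 0), (-6, 1)).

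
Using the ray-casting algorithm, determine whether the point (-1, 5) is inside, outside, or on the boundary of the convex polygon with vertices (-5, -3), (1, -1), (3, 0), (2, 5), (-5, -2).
The point (-1, 5) lies strictly outside the polygon

Cast a horizontal ray to the right from the query point and count how many polygon edges it crosses (each edge strictly once or zero times, handled with the usual half-open convention). 
Parity of crossings → even ⇒ outside.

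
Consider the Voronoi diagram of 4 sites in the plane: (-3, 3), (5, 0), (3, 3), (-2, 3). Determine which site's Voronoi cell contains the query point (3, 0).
Nearest site = (5, 0)

The Voronoi cell of site s contains exactly those query points closer to s than to any other site. Compute squared distances from q = (3, 0) to each site:
  (5 − 3)² + (0 − 0)² = 4
  (3 − 3)² + (3 − 0)² = 9
  (-2 − 3)² + (3 − 0)² = 34
  (-3 − 3)² + (3 − 0)² = 45
Minimum is attained by (5, 0), so q lies in its Voronoi cell.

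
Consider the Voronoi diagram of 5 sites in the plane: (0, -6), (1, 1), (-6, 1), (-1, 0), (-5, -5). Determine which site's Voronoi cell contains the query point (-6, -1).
Nearest site = (-6, 1)

The Voronoi cell of site s contains exactly those query points closer to s than to any other site. Compute squared distances from q = (-6, -1) to each site:
  (-6 − -6)² + (1 − -1)² = 4
  (-5 − -6)² + (-5 − -1)² = 17
  (-1 − -6)² + (0 − -1)² = 26
  (1 − -6)² + (1 − -1)² = 53
  (0 − -6)² + (-6 − -1)² = 61
Minimum is attained by (-6, 1), so q lies in its Voronoi cell.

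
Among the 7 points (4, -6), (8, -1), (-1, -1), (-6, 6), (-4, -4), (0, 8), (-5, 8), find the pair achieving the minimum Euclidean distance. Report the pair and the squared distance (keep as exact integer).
Pair = ((-6, 6), (-5, 8)); squared distance = 5

Compute all C(7, 2) = 21 pairwise squared distances (x_i − x_j)² + (y_i − y_j)². The minimum is 5, attained by the pair ((-6, 6), (-5, 8)).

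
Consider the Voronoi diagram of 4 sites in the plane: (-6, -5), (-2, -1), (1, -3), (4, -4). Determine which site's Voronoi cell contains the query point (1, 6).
Nearest site = (-2, -1)

The Voronoi cell of site s contains exactly those query points closer to s than to any other site. Compute squared distances from q = (1, 6) to each site:
  (-2 − 1)² + (-1 − 6)² = 58
  (1 − 1)² + (-3 − 6)² = 81
  (4 − 1)² + (-4 − 6)² = 109
  (-6 − 1)² + (-5 − 6)² = 170
Minimum is attained by (-2, -1), so q lies in its Voronoi cell.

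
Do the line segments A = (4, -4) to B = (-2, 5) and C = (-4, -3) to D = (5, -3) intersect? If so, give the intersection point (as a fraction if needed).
Yes; intersection at (10/3, -3) (t = 1/9 on AB, s = 22/27 on CD)

Parametrize AB as A + t(B − A) = (4 + -6 t, -4 + 9 t) and CD as C + s(D − C) = (-4 + 9 s, -3 + 0 s). Solve the linear system for (t, s). Determinant = 81 ≠ 0, so a unique intersection of the containing lines exists. Solution: t = 1/9, s = 22/27 — both in [0, 1], so the segments cross. Intersection point: (10/3, -3).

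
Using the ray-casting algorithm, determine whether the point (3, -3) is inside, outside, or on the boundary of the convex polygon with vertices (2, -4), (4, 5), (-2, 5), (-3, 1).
The point (3, -3) lies strictly outside the polygon

Cast a horizontal ray to the right from the query point and count how many polygon edges it crosses (each edge strictly once or zero times, handled with the usual half-open convention). 
Parity of crossings → even ⇒ outside.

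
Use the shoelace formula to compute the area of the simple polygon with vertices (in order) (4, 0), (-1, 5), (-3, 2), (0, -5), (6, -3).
Area = 45

Shoelace formula: Area = (1/2) |Σ_i (x_i · y_{i+1} − x_{i+1} · y_i)| (indices mod n). Compute each cross term:
  (4)(5) − (-1)(0) = 20
  (-1)(2) − (-3)(5) = 13
  (-3)(-5) − (0)(2) = 15
  (0)(-3) − (6)(-5) = 30
  (6)(0) − (4)(-3) = 12
Sum = 90, so (signed) Area = 90/2 = 45, |Area| = 45.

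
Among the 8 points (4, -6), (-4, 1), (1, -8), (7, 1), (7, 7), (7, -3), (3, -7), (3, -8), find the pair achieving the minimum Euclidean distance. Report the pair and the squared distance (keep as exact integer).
Pair = ((3, -7), (3, -8)); squared distance = 1

Compute all C(8, 2) = 28 pairwise squared distances (x_i − x_j)² + (y_i − y_j)². The minimum is 1, attained by the pair ((3, -7), (3, -8)).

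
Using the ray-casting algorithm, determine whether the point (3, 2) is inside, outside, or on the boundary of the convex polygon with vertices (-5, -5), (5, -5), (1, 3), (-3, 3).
The point (3, 2) lies strictly outside the polygon

Cast a horizontal ray to the right from the query point and count how many polygon edges it crosses (each edge strictly once or zero times, handled with the usual half-open convention). 
Parity of crossings → even ⇒ outside.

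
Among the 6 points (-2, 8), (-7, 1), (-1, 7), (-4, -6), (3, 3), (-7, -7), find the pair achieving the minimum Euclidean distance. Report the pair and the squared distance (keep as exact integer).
Pair = ((-2, 8), (-1, 7)); squared distance = 2

Compute all C(6, 2) = 15 pairwise squared distances (x_i − x_j)² + (y_i − y_j)². The minimum is 2, attained by the pair ((-2, 8), (-1, 7)).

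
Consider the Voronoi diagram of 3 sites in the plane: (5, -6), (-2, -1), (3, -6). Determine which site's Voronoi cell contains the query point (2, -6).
Nearest site = (3, -6)

The Voronoi cell of site s contains exactly those query points closer to s than to any other site. Compute squared distances from q = (2, -6) to each site:
  (3 − 2)² + (-6 − -6)² = 1
  (5 − 2)² + (-6 − -6)² = 9
  (-2 − 2)² + (-1 − -6)² = 41
Minimum is attained by (3, -6), so q lies in its Voronoi cell.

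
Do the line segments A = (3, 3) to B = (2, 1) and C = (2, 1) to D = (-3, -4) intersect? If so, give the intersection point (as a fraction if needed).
Yes; intersection at (2, 1) (t = 1 on AB, s = 0 on CD)

Parametrize AB as A + t(B − A) = (3 + -1 t, 3 + -2 t) and CD as C + s(D − C) = (2 + -5 s, 1 + -5 s). Solve the linear system for (t, s). Determinant = 5 ≠ 0, so a unique intersection of the containing lines exists. Solution: t = 1, s = 0 — both in [0, 1], so the segments cross. Intersection point: (2, 1).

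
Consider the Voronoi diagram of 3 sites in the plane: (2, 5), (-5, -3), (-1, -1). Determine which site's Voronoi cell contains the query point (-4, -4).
Nearest site = (-5, -3)

The Voronoi cell of site s contains exactly those query points closer to s than to any other site. Compute squared distances from q = (-4, -4) to each site:
  (-5 − -4)² + (-3 − -4)² = 2
  (-1 − -4)² + (-1 − -4)² = 18
  (2 − -4)² + (5 − -4)² = 117
Minimum is attained by (-5, -3), so q lies in its Voronoi cell.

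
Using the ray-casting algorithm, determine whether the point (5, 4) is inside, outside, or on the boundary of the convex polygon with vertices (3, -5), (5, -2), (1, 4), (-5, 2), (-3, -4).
The point (5, 4) lies strictly outside the polygon

Cast a horizontal ray to the right from the query point and count how many polygon edges it crosses (each edge strictly once or zero times, handled with the usual half-open convention). 
Parity of crossings → even ⇒ outside.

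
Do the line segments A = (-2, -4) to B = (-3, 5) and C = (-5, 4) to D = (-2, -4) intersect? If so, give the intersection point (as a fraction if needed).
Yes; intersection at (-2, -4) (t = 0 on AB, s = 1 on CD)

Parametrize AB as A + t(B − A) = (-2 + -1 t, -4 + 9 t) and CD as C + s(D − C) = (-5 + 3 s, 4 + -8 s). Solve the linear system for (t, s). Determinant = 19 ≠ 0, so a unique intersection of the containing lines exists. Solution: t = 0, s = 1 — both in [0, 1], so the segments cross. Intersection point: (-2, -4).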